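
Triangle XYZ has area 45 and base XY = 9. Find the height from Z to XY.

Area = (1/2) * base * height
height = 2 * Area / base
height = 2 * 45 / 9
height = 90 / 9
height = 10

10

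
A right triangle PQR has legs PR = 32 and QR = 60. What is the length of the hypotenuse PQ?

In a right triangle, the square of the hypotenuse equals the sum of the squares of the two legs.
The legs are 32 and 60, so the hypotenuse = sqrt(1024 + 3600) = sqrt(4624) = 68.

68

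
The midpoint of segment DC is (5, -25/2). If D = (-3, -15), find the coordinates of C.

Using the midpoint formula: M = ((x1 + x2)/2, (y1 + y2)/2)
We know M = (5, -25/2) and D = (-3, -15)
For x: 5 = (-3 + x2)/2, so x2 = 2*5 - -3 = 13
For y: -25/2 = (-15 + y2)/2, so y2 = 2*-25/2 - -15 = -10
C = (13, -10)

(13, -10)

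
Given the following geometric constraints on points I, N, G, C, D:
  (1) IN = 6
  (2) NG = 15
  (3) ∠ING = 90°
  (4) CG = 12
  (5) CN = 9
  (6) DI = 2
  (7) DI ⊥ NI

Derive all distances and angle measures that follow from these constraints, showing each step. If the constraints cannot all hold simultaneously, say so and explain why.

The constraints are consistent.

Step 1: From IN = 6, NG = 15, and ∠ING = 90°, by the law of cosines:
  IG² = IN² + NG² - 2·IN·NG·cos(90°) = 36 + 225 - 0 = 261
  IG = 3·√29

Step 2: From NI = 6, ID = 2, and ∠NID = 90°, by the law of cosines:
  ND² = NI² + ID² - 2·NI·ID·cos(90°) = 36 + 4 - 0 = 40
  ND = 2·√10

Step 3: From NC = 9, NG = 15, CG = 12, by the inverse law of cosines:
  cos(∠CNG) = (NC² + NG² - CG²) / (2·NC·NG)
  ∠CNG = 53.13°

Step 4: From GC = 12, GN = 15, CN = 9, by the inverse law of cosines:
  cos(∠CGN) = (GC² + GN² - CN²) / (2·GC·GN)
  ∠CGN = 36.87°

Step 5: From CG = 12, CN = 9, GN = 15, by the inverse law of cosines:
  cos(∠GCN) = (CG² + CN² - GN²) / (2·CG·CN)
  ∠GCN = 90°

Step 6: From IG = 3·√29, IN = 6, GN = 15, by the inverse law of cosines:
  cos(∠GIN) = (IG² + IN² - GN²) / (2·IG·IN)
  ∠GIN = 68.2°

Step 7: From ND = 2·√10, NI = 6, DI = 2, by the inverse law of cosines:
  cos(∠DNI) = (ND² + NI² - DI²) / (2·ND·NI)
  ∠DNI = 18.43°

Step 8: From GI = 3·√29, GN = 15, IN = 6, by the inverse law of cosines:
  cos(∠IGN) = (GI² + GN² - IN²) / (2·GI·GN)
  ∠IGN = 21.8°

Step 9: From DI = 2, DN = 2·√10, IN = 6, by the inverse law of cosines:
  cos(∠IDN) = (DI² + DN² - IN²) / (2·DI·DN)
  ∠IDN = 71.57°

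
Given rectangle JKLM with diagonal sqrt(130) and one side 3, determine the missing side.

Using the Pythagorean theorem: d^2 = a^2 + b^2
b^2 = d^2 - a^2
b^2 = 130 - 9
b^2 = 121
b = sqrt(121) = 11

11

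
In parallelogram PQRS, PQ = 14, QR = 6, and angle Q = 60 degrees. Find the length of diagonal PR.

The diagonal of a parallelogram can be found by treating two adjacent sides and the diagonal as a triangle.
Applying the law of cosines with sides 14, 6 and included angle 60°:
d^2 = 196 + 36 - 168*cos(60°) = 148
d = 2*sqrt(37)

2*sqrt(37)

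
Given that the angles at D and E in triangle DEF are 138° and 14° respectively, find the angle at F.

The interior angles sum to 180°: angle F = 180 - 138 - 14 = 28°.
The triangle is obtuse (angles 138°, 14°, 28°).

28 degrees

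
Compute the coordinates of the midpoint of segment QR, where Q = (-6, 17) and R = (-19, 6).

The midpoint is the average of the coordinates:
x: (-6 + -19)/2 = -25/2
y: (17 + 6)/2 = 23/2
Midpoint = (-25/2, 23/2)

(-25/2, 23/2)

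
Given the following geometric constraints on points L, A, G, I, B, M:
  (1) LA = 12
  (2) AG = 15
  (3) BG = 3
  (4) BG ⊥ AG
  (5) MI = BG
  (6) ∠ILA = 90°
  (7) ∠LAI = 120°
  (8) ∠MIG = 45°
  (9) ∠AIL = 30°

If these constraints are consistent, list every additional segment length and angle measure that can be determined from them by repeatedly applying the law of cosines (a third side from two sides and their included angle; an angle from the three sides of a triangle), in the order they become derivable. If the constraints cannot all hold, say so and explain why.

These constraints are not satisfiable: (6), (7) and (9) are the three interior angles of triangle ILA, which must sum to 180°, but 90° + 120° + 30° = 240°. No planar figure meets all of them, so nothing further can be derived.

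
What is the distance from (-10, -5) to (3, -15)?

The horizontal distance is |3 - -10| = 13 and the vertical distance is |-15 - -5| = 10.
By the Pythagorean theorem, d = sqrt(13^2 + 10^2) = sqrt(269).

sqrt(269)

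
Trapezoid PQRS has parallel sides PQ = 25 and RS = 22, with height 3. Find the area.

Area of a trapezoid = (base1 + base2) * height / 2
Area = (25 + 22) * 3 / 2
Area = 47 * 3 / 2
Area = 141 / 2
Area = 141/2

141/2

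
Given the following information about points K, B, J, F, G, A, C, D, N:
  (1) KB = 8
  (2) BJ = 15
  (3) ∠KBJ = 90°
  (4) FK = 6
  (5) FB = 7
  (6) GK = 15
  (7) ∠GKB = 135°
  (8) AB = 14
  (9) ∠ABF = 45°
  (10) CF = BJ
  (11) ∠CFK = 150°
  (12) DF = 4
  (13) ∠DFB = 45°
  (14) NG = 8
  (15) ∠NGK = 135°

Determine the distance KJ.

Step 1: By the law of cosines on triangle KBJ: KJ² = 8² + 15² − 2·8·15·cos(90°) = 289, so KJ = 17.

Therefore, the length of KJ = 17.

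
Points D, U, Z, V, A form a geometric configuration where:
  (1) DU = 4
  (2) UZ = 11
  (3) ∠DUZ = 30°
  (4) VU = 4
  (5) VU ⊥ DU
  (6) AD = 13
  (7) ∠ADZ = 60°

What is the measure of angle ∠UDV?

Step 1: By the law of cosines on triangle DUV: DV² = 4² + 4² − 2·4·4·cos(90°) = 32, so DV = 4·√2.
Step 2: By the inverse law of cosines on triangle UDV: cos(∠UDV) = (4² + (4·√2)² − 4²) / (2·4·4·√2) = 32/45.25 = 0.7071, so ∠UDV = 45°.

Therefore, the measure of angle ∠UDV = 45°.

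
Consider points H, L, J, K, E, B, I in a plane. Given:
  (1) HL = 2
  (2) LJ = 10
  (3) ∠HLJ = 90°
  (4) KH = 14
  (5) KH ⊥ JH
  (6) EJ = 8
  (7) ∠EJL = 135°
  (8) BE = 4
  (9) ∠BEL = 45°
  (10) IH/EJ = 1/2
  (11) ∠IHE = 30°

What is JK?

Step 1: By the law of cosines on triangle JLH: JH² = 10² + 2² − 2·10·2·cos(90°) = 104, so JH = 2·√26.
Step 2: By the law of cosines on triangle JHK: JK² = (2·√26)² + 14² − 2·2·√26·14·cos(90°) = 300, so JK = 10·√3.

Therefore, the length of JK = 10·√3.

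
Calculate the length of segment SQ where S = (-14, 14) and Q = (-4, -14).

d = sqrt((10)^2 + (-28)^2) = sqrt(884) = 2*sqrt(221)

2*sqrt(221)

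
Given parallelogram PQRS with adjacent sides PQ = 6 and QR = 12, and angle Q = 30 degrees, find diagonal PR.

Law of cosines: d^2 = 6^2 + 12^2 - 2(6)(12)cos(30°) = 180 - 72*sqrt(3), so d = 6*sqrt(5 - 2*sqrt(3)).

6*sqrt(5 - 2*sqrt(3))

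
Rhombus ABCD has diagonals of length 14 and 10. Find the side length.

In a rhombus, the diagonals bisect each other perpendicularly, creating four congruent right triangles.
Each triangle has legs 7 (half of 14) and 5 (half of 10).
The hypotenuse of each right triangle is a side of the rhombus:
side = sqrt(7^2 + 5^2) = sqrt(74)

sqrt(74)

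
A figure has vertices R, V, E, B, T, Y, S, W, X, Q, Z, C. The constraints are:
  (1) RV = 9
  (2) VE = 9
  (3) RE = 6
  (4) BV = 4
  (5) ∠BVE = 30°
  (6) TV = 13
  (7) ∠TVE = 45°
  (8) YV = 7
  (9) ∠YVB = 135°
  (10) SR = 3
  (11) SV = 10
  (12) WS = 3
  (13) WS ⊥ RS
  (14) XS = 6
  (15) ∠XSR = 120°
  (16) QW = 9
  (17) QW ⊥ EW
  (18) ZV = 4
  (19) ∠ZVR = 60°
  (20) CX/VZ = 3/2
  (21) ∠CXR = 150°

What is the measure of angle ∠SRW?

Step 1: By the law of cosines on triangle RSW: RW² = 3² + 3² − 2·3·3·cos(90°) = 18, so RW = 3·√2.
Step 2: By the inverse law of cosines on triangle SRW: cos(∠SRW) = (3² + (3·√2)² − 3²) / (2·3·3·√2) = 18/25.46 = 0.7071, so ∠SRW = 45°.

Therefore, the measure of angle ∠SRW = 45°.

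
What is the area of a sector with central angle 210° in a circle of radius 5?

The full circle has area πr² = π(5)² = 25*pi.
The sector covers 210° out of 360°, a fraction of 7/12.
Sector area = 25*pi × 7/12 = 175*pi/12.

175*pi/12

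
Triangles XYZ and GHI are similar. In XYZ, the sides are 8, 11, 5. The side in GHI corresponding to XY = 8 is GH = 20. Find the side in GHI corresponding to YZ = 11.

Since the triangles are similar, the ratio of corresponding sides is constant.
Scale factor k = GH / XY = 20 / 8 = 5/2
HI = k * YZ = 5/2 * 11 = 55/2

55/2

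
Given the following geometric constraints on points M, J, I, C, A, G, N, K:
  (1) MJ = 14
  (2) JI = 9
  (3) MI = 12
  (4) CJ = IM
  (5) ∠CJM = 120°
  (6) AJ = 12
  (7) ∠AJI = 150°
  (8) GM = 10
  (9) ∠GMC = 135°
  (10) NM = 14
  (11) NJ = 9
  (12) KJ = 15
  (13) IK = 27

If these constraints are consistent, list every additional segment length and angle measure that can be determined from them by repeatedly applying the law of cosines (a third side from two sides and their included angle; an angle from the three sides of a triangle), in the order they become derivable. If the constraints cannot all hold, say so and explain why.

These constraints are not satisfiable: by the triangle inequality in triangle JIK, (2) JI = 9 and (12) KJ = 15 force IK ≤ 9 + 15 = 24, but (13) says IK = 27. No planar figure meets all of them, so nothing further can be derived.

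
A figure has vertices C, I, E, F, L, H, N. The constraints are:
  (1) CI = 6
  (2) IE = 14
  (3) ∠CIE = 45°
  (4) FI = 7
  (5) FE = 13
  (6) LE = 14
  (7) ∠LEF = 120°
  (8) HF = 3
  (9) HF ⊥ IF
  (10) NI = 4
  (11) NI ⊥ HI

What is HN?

Step 1: By the law of cosines on triangle HFI: HI² = 3² + 7² − 2·3·7·cos(90°) = 58, so HI = √58.
Step 2: By the law of cosines on triangle HIN: HN² = √58² + 4² − 2·√58·4·cos(90°) = 74, so HN = √74.

Therefore, the length of HN = √74.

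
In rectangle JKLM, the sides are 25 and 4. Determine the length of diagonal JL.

d = sqrt(25^2 + 4^2) = sqrt(641)

sqrt(641)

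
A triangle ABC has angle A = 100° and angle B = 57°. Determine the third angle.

angle C = 180 - 100 - 57 = 23 degrees.

23 degrees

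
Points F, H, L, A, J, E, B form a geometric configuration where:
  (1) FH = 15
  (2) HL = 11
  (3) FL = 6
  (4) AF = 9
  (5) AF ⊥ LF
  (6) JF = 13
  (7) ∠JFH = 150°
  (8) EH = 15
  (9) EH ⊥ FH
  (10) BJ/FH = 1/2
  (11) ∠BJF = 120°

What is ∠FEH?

Step 1: By the law of cosines on triangle EHF: EF² = 15² + 15² − 2·15·15·cos(90°) = 450, so EF = 15·√2.
Step 2: By the inverse law of cosines on triangle FEH: cos(∠FEH) = ((15·√2)² + 15² − 15²) / (2·15·√2·15) = 450/636.4 = 0.7071, so ∠FEH = 45°.

Therefore, the measure of angle ∠FEH = 45°.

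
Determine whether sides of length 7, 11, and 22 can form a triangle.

Check the triangle inequality: 7 + 11 = 18 ≤ 22.
Since the sum of two sides does not exceed the third, no triangle can be formed.

No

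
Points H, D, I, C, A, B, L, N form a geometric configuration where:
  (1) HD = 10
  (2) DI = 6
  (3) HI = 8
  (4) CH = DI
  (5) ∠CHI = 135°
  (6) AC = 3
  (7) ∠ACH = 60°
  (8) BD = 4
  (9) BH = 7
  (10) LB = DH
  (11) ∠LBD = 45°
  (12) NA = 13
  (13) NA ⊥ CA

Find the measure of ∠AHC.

From the given relations: CH = DI = 6.
Step 1: By the law of cosines on triangle HCA: HA² = 6² + 3² − 2·6·3·cos(60°) = 27, so HA = 3·√3.
Step 2: By the inverse law of cosines on triangle AHC: cos(∠AHC) = ((3·√3)² + 6² − 3²) / (2·3·√3·6) = 54/62.35 = 0.866, so ∠AHC = 30°.

Therefore, the measure of angle ∠AHC = 30°.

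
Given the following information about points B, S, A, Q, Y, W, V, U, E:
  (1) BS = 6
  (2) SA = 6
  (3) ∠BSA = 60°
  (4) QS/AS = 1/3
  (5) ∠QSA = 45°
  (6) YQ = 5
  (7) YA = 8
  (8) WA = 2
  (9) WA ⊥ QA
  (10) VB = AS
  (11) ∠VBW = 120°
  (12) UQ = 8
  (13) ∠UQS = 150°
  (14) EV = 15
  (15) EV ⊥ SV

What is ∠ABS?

Step 1: By the law of cosines on triangle BSA: BA² = 6² + 6² − 2·6·6·cos(60°) = 36, so BA = 6.
Step 2: By the inverse law of cosines on triangle ABS: cos(∠ABS) = (6² + 6² − 6²) / (2·6·6) = 36/72 = 0.5, so ∠ABS = 60°.

Therefore, the measure of angle ∠ABS = 60°.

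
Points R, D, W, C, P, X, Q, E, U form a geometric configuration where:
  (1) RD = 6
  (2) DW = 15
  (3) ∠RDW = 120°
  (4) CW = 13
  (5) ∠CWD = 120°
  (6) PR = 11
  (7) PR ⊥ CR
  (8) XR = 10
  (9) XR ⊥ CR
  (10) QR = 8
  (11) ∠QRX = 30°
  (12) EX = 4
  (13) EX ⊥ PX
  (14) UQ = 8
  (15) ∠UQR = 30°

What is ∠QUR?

Step 1: By the law of cosines on triangle UQR: UR² = 8² + 8² − 2·8·8·cos(30°) = 17.15, so UR ≈ 4.14.
Step 2: By the inverse law of cosines on triangle QUR: cos(∠QUR) = (8² + 4.14² − 8²) / (2·8·4.14) = 17.15/66.26 = 0.2588, so ∠QUR = 75°.

Therefore, the measure of angle ∠QUR = 75°.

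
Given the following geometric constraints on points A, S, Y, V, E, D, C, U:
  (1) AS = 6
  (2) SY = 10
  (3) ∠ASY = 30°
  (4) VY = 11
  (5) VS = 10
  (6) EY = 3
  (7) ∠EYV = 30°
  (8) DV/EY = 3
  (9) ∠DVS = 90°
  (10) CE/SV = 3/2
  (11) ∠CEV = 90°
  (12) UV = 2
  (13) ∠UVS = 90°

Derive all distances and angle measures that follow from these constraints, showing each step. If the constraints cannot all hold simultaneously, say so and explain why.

The constraints are consistent.

From the given relations:
  DV = 3·EY = 3·3 = 9
  CE = 3/2·SV = 3/2·10 = 15

Step 1: From AS = 6, SY = 10, and ∠ASY = 30°, by the law of cosines:
  AY² = AS² + SY² - 2·AS·SY·cos(30°) = 36 + 100 - 103.9 = 32.08
  AY ≈ 5.66

Step 2: From SV = 10, VD = 9, and ∠SVD = 90°, by the law of cosines:
  SD² = SV² + VD² - 2·SV·VD·cos(90°) = 100 + 81 - 0 = 181
  SD = √181

Step 3: From SV = 10, VU = 2, and ∠SVU = 90°, by the law of cosines:
  SU² = SV² + VU² - 2·SV·VU·cos(90°) = 100 + 4 - 0 = 104
  SU = 2·√26

Step 4: From VY = 11, YE = 3, and ∠VYE = 30°, by the law of cosines:
  VE² = VY² + YE² - 2·VY·YE·cos(30°) = 121 + 9 - 57.16 = 72.84
  VE ≈ 8.53

Step 5: From SV = 10, SY = 10, VY = 11, by the inverse law of cosines:
  cos(∠VSY) = (SV² + SY² - VY²) / (2·SV·SY)
  ∠VSY = 66.73°

Step 6: From YS = 10, YV = 11, SV = 10, by the inverse law of cosines:
  cos(∠SYV) = (YS² + YV² - SV²) / (2·YS·YV)
  ∠SYV = 56.63°

Step 7: From VS = 10, VY = 11, SY = 10, by the inverse law of cosines:
  cos(∠SVY) = (VS² + VY² - SY²) / (2·VS·VY)
  ∠SVY = 56.63°

Step 8: From VE = 8.53, EC = 15, and ∠VEC = 90°, by the law of cosines:
  VC² = VE² + EC² - 2·VE·EC·cos(90°) = 72.84 + 225 - 0 = 297.8
  VC ≈ 17.26

Step 9: From AS = 6, AY = 5.66, SY = 10, by the inverse law of cosines:
  cos(∠SAY) = (AS² + AY² - SY²) / (2·AS·AY)
  ∠SAY = 118.02°

Step 10: From SD = √181, SV = 10, DV = 9, by the inverse law of cosines:
  cos(∠DSV) = (SD² + SV² - DV²) / (2·SD·SV)
  ∠DSV = 41.99°

Step 11: From SU = 2·√26, SV = 10, UV = 2, by the inverse law of cosines:
  cos(∠USV) = (SU² + SV² - UV²) / (2·SU·SV)
  ∠USV = 11.31°

Step 12: From YA = 5.66, YS = 10, AS = 6, by the inverse law of cosines:
  cos(∠AYS) = (YA² + YS² - AS²) / (2·YA·YS)
  ∠AYS = 31.98°

Step 13: From VE = 8.53, VY = 11, EY = 3, by the inverse law of cosines:
  cos(∠EVY) = (VE² + VY² - EY²) / (2·VE·VY)
  ∠EVY = 10.12°

Step 14: From EV = 8.53, EY = 3, VY = 11, by the inverse law of cosines:
  cos(∠VEY) = (EV² + EY² - VY²) / (2·EV·EY)
  ∠VEY = 139.88°

Step 15: From DS = √181, DV = 9, SV = 10, by the inverse law of cosines:
  cos(∠SDV) = (DS² + DV² - SV²) / (2·DS·DV)
  ∠SDV = 48.01°

Step 16: From US = 2·√26, UV = 2, SV = 10, by the inverse law of cosines:
  cos(∠SUV) = (US² + UV² - SV²) / (2·US·UV)
  ∠SUV = 78.69°

Step 17: From VC = 17.26, VE = 8.53, CE = 15, by the inverse law of cosines:
  cos(∠CVE) = (VC² + VE² - CE²) / (2·VC·VE)
  ∠CVE = 60.36°

Step 18: From CE = 15, CV = 17.26, EV = 8.53, by the inverse law of cosines:
  cos(∠ECV) = (CE² + CV² - EV²) / (2·CE·CV)
  ∠ECV = 29.64°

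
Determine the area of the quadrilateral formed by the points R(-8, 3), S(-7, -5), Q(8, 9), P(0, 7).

The Shoelace formula works by pairing each vertex with the next (cycling back to the first).
For each pair, compute x_i*y_(i+1) - x_(i+1)*y_i:
  (-8*-5 - -7*3) = 61
  (-7*9 - 8*-5) = -23
  (8*7 - 0*9) = 56
  (0*3 - -8*7) = 56
Taking half the absolute value of the total: Area = (1/2)(150) = 75.

75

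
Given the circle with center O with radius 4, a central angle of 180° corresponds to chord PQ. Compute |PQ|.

Drop a perpendicular from the center to the chord, bisecting both the chord and the central angle.
Each half-chord = r sin(θ/2) = 4 sin(90°).
The full chord = 2 × 4 × sin(90°) = 8.

8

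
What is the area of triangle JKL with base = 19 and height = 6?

Area = (1/2) * base * height
Area = (1/2) * 19 * 6
Area = 57

57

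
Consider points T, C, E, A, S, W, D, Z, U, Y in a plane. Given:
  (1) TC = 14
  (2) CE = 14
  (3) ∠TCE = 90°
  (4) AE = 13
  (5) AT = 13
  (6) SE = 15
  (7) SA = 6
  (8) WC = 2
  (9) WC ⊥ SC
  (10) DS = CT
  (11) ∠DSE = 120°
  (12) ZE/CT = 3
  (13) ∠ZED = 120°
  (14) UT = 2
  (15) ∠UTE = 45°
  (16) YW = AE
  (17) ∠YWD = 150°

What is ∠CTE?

Step 1: By the law of cosines on triangle TCE: TE² = 14² + 14² − 2·14·14·cos(90°) = 392, so TE = 14·√2.
Step 2: By the inverse law of cosines on triangle CTE: cos(∠CTE) = (14² + (14·√2)² − 14²) / (2·14·14·√2) = 392/554.37 = 0.7071, so ∠CTE = 45°.

Therefore, the measure of angle ∠CTE = 45°.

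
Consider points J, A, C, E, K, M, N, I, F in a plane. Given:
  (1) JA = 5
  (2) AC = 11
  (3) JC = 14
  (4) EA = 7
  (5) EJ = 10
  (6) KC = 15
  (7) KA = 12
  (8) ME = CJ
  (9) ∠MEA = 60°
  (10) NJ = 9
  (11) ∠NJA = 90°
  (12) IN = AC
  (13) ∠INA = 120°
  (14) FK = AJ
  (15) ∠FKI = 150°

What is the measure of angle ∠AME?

From the given relations: ME = CJ = 14.
Step 1: By the law of cosines on triangle MEA: MA² = 14² + 7² − 2·14·7·cos(60°) = 147, so MA = 7·√3.
Step 2: By the inverse law of cosines on triangle AME: cos(∠AME) = ((7·√3)² + 14² − 7²) / (2·7·√3·14) = 294/339.48 = 0.866, so ∠AME = 30°.

Therefore, the measure of angle ∠AME = 30°.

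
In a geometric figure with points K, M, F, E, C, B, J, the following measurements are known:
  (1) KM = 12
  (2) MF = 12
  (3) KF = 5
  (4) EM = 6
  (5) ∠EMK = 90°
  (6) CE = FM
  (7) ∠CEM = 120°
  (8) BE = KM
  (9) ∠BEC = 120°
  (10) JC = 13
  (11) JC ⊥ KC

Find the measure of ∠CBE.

From the given relations: BE = KM = 12; CE = FM = 12.
Step 1: By the law of cosines on triangle BEC: BC² = 12² + 12² − 2·12·12·cos(120°) = 432, so BC = 12·√3.
Step 2: By the inverse law of cosines on triangle CBE: cos(∠CBE) = ((12·√3)² + 12² − 12²) / (2·12·√3·12) = 432/498.83 = 0.866, so ∠CBE = 30°.

Therefore, the measure of angle ∠CBE = 30°.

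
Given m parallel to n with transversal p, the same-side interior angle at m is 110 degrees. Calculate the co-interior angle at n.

Co-interior angles (same-side interior) formed by parallel lines and a transversal are supplementary (sum to 180 degrees).
The given angle is 110 degrees.
The co-interior angle = 180 - 110 = 70 degrees.

70 degrees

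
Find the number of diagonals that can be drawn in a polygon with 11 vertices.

Each of the 11 vertices connects to 8 non-adjacent vertices via diagonals.
Total connections = 11 × 8 = 88, but each diagonal is counted twice.
Number of diagonals = 88 / 2 = 44.

44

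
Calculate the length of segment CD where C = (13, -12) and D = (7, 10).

d = sqrt((7 - 13)^2 + (10 - -12)^2)
d = sqrt(-6^2 + 22^2)
d = sqrt(36 + 484)
d = sqrt(520) = 2*sqrt(130)

2*sqrt(130)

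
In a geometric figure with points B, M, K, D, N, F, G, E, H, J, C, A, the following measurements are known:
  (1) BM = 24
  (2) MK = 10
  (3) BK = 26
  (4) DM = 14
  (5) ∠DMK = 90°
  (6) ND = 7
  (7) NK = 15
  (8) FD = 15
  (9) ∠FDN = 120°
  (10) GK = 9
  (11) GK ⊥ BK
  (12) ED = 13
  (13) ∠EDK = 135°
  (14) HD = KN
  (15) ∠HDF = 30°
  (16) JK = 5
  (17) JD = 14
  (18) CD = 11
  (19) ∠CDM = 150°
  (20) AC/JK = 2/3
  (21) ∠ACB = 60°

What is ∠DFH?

From the given relations: HD = KN = 15.
Step 1: By the law of cosines on triangle FDH: FH² = 15² + 15² − 2·15·15·cos(30°) = 60.29, so FH ≈ 7.76.
Step 2: By the inverse law of cosines on triangle DFH: cos(∠DFH) = (15² + 7.76² − 15²) / (2·15·7.76) = 60.29/232.94 = 0.2588, so ∠DFH = 75°.

Therefore, the measure of angle ∠DFH = 75°.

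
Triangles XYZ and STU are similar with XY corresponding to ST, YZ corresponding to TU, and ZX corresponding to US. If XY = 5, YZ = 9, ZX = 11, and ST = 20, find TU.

Since the triangles are similar, the ratio of corresponding sides is constant.
Scale factor k = ST / XY = 20 / 5 = 4
TU = k * YZ = 4 * 9 = 36

36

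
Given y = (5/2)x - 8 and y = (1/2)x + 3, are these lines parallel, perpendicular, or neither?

Slope of line 1: m1 = 5/2
Slope of line 2: m2 = 1/2
m1 != m2 and m1*m2 = 5/4 != -1. Neither.

Neither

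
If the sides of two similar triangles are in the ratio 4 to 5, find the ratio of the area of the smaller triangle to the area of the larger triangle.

The ratio of areas of similar triangles equals the square of the side ratio.
Side ratio = 4:5
Area ratio = (4/5)^2 = 16/25 = 16:25

16:25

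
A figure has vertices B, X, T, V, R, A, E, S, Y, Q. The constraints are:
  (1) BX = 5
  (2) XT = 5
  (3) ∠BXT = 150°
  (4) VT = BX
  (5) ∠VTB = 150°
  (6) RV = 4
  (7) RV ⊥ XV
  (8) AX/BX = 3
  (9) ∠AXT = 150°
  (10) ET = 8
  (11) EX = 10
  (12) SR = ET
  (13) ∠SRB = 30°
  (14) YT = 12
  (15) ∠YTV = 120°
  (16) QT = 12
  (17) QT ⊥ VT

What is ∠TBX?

Step 1: By the law of cosines on triangle BXT: BT² = 5² + 5² − 2·5·5·cos(150°) = 93.3, so BT ≈ 9.66.
Step 2: By the inverse law of cosines on triangle TBX: cos(∠TBX) = (9.66² + 5² − 5²) / (2·9.66·5) = 93.3/96.59 = 0.9659, so ∠TBX = 15°.

Therefore, the measure of angle ∠TBX = 15°.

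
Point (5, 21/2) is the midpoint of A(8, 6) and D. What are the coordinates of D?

Using the midpoint formula: M = ((x1 + x2)/2, (y1 + y2)/2)
We know M = (5, 21/2) and A = (8, 6)
For x: 5 = (8 + x2)/2, so x2 = 2*5 - 8 = 2
For y: 21/2 = (6 + y2)/2, so y2 = 2*21/2 - 6 = 15
D = (2, 15)

(2, 15)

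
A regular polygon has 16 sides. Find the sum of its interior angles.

The sum of interior angles of an n-sided polygon is (n - 2) * 180.
For n = 16: (16 - 2) * 180 = 14 * 180 = 2520 degrees.

2520 degrees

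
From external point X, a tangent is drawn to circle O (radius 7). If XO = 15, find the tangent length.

tangent = √(d² - r²) = √(15² - 7²) = √(225 - 49) = √176 = 4*sqrt(11)

4*sqrt(11)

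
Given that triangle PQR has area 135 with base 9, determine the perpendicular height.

Area = (1/2) * base * height
height = 2 * Area / base
height = 2 * 135 / 9
height = 270 / 9
height = 30

30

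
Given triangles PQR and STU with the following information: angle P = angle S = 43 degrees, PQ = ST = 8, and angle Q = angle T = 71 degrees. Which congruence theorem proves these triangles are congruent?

The given information provides:
angle P = angle S = 43 degrees, PQ = ST = 8, and angle Q = angle T = 71 degrees
This matches the ASA congruence theorem.
Two pairs of corresponding angles and the included side are equal (Angle-Side-Angle).

ASA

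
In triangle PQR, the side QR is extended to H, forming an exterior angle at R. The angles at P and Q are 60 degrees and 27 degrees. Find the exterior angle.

The interior angle at R is 180 - 60 - 27 = 93 degrees.
The exterior angle and interior angle at R are supplementary:
Exterior angle = 180 - 93 = 87 degrees.

87 degrees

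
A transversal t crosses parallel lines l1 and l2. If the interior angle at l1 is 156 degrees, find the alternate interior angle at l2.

Alternate interior angles are equal: 156 degrees.

156 degrees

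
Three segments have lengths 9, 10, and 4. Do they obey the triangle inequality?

Yes.
The triangle inequality requires that the sum of any two sides exceeds the third.
Here 4 + 9 = 13 > 10, so the condition is met.

Yes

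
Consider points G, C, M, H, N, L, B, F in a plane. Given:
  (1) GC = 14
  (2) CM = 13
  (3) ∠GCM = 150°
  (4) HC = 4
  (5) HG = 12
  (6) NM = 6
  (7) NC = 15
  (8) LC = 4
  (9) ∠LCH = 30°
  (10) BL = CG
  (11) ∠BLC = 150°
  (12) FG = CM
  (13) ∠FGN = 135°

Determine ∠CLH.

Step 1: By the law of cosines on triangle LCH: LH² = 4² + 4² − 2·4·4·cos(30°) = 4.29, so LH ≈ 2.07.
Step 2: By the inverse law of cosines on triangle CLH: cos(∠CLH) = (4² + 2.07² − 4²) / (2·4·2.07) = 4.29/16.56 = 0.2588, so ∠CLH = 75°.

Therefore, the measure of angle ∠CLH = 75°.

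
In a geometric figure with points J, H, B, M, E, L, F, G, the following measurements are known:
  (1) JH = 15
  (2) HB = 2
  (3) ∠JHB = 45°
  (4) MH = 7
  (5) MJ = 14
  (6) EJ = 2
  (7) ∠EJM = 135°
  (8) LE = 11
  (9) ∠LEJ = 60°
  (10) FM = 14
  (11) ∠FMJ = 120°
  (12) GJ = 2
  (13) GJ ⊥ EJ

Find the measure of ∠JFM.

Step 1: By the law of cosines on triangle FMJ: FJ² = 14² + 14² − 2·14·14·cos(120°) = 588, so FJ = 14·√3.
Step 2: By the inverse law of cosines on triangle JFM: cos(∠JFM) = ((14·√3)² + 14² − 14²) / (2·14·√3·14) = 588/678.96 = 0.866, so ∠JFM = 30°.

Therefore, the measure of angle ∠JFM = 30°.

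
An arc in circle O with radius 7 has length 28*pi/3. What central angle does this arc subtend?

Arc length L = 2πr × θ/360, so θ = 360L / (2πr).
θ = 360 × 28*pi/3 / (2π × 7)
θ = 240°
θ = 240°

240°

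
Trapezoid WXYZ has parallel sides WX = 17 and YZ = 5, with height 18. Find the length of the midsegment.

The midsegment of a trapezoid = (base1 + base2) / 2
midsegment = (17 + 5) / 2
midsegment = 22 / 2
midsegment = 11

11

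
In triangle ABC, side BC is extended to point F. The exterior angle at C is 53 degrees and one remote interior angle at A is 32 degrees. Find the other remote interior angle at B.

The exterior angle theorem states that an exterior angle equals the sum of the two non-adjacent interior angles.
So 53 = 32 + angle B, which gives angle B = 53 - 32 = 21 degrees.

21 degrees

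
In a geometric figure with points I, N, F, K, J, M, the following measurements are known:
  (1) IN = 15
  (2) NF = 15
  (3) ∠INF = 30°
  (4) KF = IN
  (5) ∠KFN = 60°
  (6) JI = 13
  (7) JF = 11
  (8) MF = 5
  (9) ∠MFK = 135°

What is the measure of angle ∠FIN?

Step 1: By the law of cosines on triangle INF: IF² = 15² + 15² − 2·15·15·cos(30°) = 60.29, so IF ≈ 7.76.
Step 2: By the inverse law of cosines on triangle FIN: cos(∠FIN) = (7.76² + 15² − 15²) / (2·7.76·15) = 60.29/232.94 = 0.2588, so ∠FIN = 75°.

Therefore, the measure of angle ∠FIN = 75°.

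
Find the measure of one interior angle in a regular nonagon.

Each interior angle of a regular n-gon is (n - 2) * 180 / n.
For n = 9: (9 - 2) * 180 / 9 = 1260/9 = 140 degrees.

140 degrees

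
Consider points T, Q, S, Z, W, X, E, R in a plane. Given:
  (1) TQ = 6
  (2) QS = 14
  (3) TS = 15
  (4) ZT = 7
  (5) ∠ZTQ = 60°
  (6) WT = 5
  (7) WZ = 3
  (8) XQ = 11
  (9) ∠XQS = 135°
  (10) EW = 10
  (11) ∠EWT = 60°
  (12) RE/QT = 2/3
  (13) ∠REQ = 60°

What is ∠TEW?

Step 1: By the law of cosines on triangle EWT: ET² = 10² + 5² − 2·10·5·cos(60°) = 75, so ET = 5·√3.
Step 2: By the inverse law of cosines on triangle TEW: cos(∠TEW) = ((5·√3)² + 10² − 5²) / (2·5·√3·10) = 150/173.21 = 0.866, so ∠TEW = 30°.

Therefore, the measure of angle ∠TEW = 30°.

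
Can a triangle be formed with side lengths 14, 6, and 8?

Check the triangle inequality: 6 + 8 = 14 ≤ 14.
Since the sum of two sides does not exceed the third, no triangle can be formed.

No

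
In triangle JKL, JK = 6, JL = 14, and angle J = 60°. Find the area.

Area = (1/2)(6)(14) sin(60°) = (1/2)(6)(14)(sqrt(3)/2) = 21*sqrt(3)

21*sqrt(3)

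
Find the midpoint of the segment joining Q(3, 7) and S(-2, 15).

The midpoint is the point halfway along the segment.
Move half the horizontal distance: 3 + (-2 - 3)/2 = 3 + -5/2 = 1/2
Move half the vertical distance: 7 + (15 - 7)/2 = 7 + 8/2 = 11
Midpoint = (1/2, 11)

(1/2, 11)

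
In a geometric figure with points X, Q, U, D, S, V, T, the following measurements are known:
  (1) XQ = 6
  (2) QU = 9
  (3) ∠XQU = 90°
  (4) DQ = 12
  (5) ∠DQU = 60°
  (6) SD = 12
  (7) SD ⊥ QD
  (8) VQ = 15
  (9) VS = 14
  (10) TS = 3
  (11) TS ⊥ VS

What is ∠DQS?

Step 1: By the law of cosines on triangle QDS: QS² = 12² + 12² − 2·12·12·cos(90°) = 288, so QS = 12·√2.
Step 2: By the inverse law of cosines on triangle DQS: cos(∠DQS) = (12² + (12·√2)² − 12²) / (2·12·12·√2) = 288/407.29 = 0.7071, so ∠DQS = 45°.

Therefore, the measure of angle ∠DQS = 45°.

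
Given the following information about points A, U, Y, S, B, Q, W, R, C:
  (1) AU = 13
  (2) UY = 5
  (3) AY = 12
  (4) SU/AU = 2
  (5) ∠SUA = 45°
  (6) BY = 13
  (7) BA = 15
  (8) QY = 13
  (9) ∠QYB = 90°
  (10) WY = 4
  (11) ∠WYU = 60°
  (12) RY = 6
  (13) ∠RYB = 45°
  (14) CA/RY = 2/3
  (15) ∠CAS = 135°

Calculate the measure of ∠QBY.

Step 1: By the law of cosines on triangle BYQ: BQ² = 13² + 13² − 2·13·13·cos(90°) = 338, so BQ = 13·√2.
Step 2: By the inverse law of cosines on triangle QBY: cos(∠QBY) = ((13·√2)² + 13² − 13²) / (2·13·√2·13) = 338/478 = 0.7071, so ∠QBY = 45°.

Therefore, the measure of angle ∠QBY = 45°.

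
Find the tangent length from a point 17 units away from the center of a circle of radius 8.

Let T be the point of tangency. Then CT ⊥ AT (radius ⊥ tangent).
In right triangle CTA: CA² = CT² + AT²
17² = 8² + AT²
AT² = 225, AT = 15

15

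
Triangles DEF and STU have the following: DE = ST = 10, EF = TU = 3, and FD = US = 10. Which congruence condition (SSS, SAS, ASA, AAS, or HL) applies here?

Consider the given information: DE = ST = 10, EF = TU = 3, and FD = US = 10
This is not SAS or AAS: SAS requires two sides and the included angle between them. AAS requires two angles and a non-included side.
The correct criterion is SSS. All three pairs of corresponding sides are equal (Side-Side-Side).

SSS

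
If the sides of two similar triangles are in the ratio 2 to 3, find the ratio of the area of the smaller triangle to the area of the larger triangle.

Area ratio = (side ratio)^2 = (2/3)^2 = 4:9.

4:9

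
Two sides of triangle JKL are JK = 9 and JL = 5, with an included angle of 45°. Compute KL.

By the law of cosines: KL^2 = JK^2 + JL^2 - 2*JK*JL*cos(J)
KL^2 = 9^2 + 5^2 - 2*9*5*cos(45°)
KL^2 = 81 + 25 - 90*(sqrt(2)/2)
KL^2 = 106 - 45*sqrt(2)
KL = sqrt(106 - 45*sqrt(2))

sqrt(106 - 45*sqrt(2))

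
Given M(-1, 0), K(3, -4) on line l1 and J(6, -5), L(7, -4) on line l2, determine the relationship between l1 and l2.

Slope of line 1: m1 = (-4 - 0)/(3 - -1) = -4/4 = -1
Slope of line 2: m2 = (-4 - -5)/(7 - 6) = 1/1 = 1
m1 * m2 = -1, so perpendicular.

Perpendicular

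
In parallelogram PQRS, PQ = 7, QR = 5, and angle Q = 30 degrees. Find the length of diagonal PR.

The diagonal of a parallelogram can be found by treating two adjacent sides and the diagonal as a triangle.
Applying the law of cosines with sides 7, 5 and included angle 30°:
d^2 = 49 + 25 - 70*cos(30°) = 74 - 35*sqrt(3)
d = sqrt(74 - 35*sqrt(3))

sqrt(74 - 35*sqrt(3))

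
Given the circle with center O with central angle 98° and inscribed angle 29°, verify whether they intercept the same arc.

By the inscribed angle theorem, the inscribed angle for a central angle of 98° should be 98° / 2 = 49°.
The given inscribed angle is 29°, which does not equal 49°.
Therefore, no, they do not correspond to the same arc.

No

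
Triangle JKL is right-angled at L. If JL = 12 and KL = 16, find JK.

JK = sqrt(12^2 + 16^2) = sqrt(400) = 20

20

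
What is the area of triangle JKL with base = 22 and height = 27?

Area = (1/2) * base * height
Area = (1/2) * 22 * 27
Area = 297

297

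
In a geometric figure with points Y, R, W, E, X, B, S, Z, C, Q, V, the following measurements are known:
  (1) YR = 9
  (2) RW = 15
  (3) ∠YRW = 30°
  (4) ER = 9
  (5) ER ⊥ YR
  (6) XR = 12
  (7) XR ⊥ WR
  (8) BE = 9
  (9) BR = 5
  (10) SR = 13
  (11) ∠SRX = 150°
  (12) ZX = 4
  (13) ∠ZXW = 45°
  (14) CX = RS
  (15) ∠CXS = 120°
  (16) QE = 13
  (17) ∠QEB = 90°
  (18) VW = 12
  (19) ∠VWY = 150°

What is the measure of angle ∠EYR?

Step 1: By the law of cosines on triangle YRE: YE² = 9² + 9² − 2·9·9·cos(90°) = 162, so YE = 9·√2.
Step 2: By the inverse law of cosines on triangle EYR: cos(∠EYR) = ((9·√2)² + 9² − 9²) / (2·9·√2·9) = 162/229.1 = 0.7071, so ∠EYR = 45°.

Therefore, the measure of angle ∠EYR = 45°.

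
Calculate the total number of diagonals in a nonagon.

Total line segments between 9 vertices = C(9,2) = 36.
Subtract the 9 sides: 36 - 9 = 27 diagonals.

27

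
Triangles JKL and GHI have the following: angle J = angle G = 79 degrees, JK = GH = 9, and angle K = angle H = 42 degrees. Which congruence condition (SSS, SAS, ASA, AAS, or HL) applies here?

Consider the given information: angle J = angle G = 79 degrees, JK = GH = 9, and angle K = angle H = 42 degrees
This is not AAS or HL: AAS requires two angles and a non-included side. HL only applies to right triangles with matching hypotenuse and leg.
The correct criterion is ASA. Two pairs of corresponding angles and the included side are equal (Angle-Side-Angle).

ASA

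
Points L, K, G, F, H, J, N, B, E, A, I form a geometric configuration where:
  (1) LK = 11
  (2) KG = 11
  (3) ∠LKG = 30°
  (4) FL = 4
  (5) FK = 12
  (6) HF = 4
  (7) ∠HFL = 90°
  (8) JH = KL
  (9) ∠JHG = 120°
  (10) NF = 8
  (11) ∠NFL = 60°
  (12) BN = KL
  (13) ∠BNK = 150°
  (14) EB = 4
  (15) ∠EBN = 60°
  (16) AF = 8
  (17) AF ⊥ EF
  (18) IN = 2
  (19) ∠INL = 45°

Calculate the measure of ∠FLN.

Step 1: By the law of cosines on triangle LFN: LN² = 4² + 8² − 2·4·8·cos(60°) = 48, so LN = 4·√3.
Step 2: By the inverse law of cosines on triangle FLN: cos(∠FLN) = (4² + (4·√3)² − 8²) / (2·4·4·√3) = 0/55.43 = 0, so ∠FLN = 90°.

Therefore, the measure of angle ∠FLN = 90°.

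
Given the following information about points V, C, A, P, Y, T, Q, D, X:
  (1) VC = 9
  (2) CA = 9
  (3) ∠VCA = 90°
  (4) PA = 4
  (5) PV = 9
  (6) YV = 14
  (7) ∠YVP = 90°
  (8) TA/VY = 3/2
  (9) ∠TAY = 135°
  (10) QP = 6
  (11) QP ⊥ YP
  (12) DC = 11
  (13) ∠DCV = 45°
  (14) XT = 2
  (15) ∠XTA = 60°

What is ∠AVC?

Step 1: By the law of cosines on triangle VCA: VA² = 9² + 9² − 2·9·9·cos(90°) = 162, so VA = 9·√2.
Step 2: By the inverse law of cosines on triangle AVC: cos(∠AVC) = ((9·√2)² + 9² − 9²) / (2·9·√2·9) = 162/229.1 = 0.7071, so ∠AVC = 45°.

Therefore, the measure of angle ∠AVC = 45°.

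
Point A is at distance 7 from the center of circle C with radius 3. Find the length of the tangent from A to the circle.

Let T be the point of tangency. Then CT ⊥ AT (radius ⊥ tangent).
In right triangle CTA: CA² = CT² + AT²
7² = 3² + AT²
AT² = 40, AT = 2*sqrt(10)

2*sqrt(10)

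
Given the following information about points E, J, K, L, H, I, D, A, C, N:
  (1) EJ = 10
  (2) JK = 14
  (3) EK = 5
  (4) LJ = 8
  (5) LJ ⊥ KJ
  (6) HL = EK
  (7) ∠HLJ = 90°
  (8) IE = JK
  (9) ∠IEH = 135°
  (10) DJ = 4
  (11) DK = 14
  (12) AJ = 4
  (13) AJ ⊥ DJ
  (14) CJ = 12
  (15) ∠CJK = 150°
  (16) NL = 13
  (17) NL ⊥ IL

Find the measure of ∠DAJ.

Step 1: By the law of cosines on triangle AJD: AD² = 4² + 4² − 2·4·4·cos(90°) = 32, so AD = 4·√2.
Step 2: By the inverse law of cosines on triangle DAJ: cos(∠DAJ) = ((4·√2)² + 4² − 4²) / (2·4·√2·4) = 32/45.25 = 0.7071, so ∠DAJ = 45°.

Therefore, the measure of angle ∠DAJ = 45°.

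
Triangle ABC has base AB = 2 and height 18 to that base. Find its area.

Area = (1/2) * base * height
Area = (1/2) * 2 * 18
Area = 18

18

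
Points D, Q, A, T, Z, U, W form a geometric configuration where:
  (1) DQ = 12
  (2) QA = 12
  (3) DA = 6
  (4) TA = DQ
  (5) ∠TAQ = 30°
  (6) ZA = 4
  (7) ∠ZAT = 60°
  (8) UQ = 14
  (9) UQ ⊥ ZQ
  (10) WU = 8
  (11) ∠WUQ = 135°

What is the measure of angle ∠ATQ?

From the given relations: TA = DQ = 12.
Step 1: By the law of cosines on triangle TAQ: TQ² = 12² + 12² − 2·12·12·cos(30°) = 38.58, so TQ ≈ 6.21.
Step 2: By the inverse law of cosines on triangle ATQ: cos(∠ATQ) = (12² + 6.21² − 12²) / (2·12·6.21) = 38.58/149.08 = 0.2588, so ∠ATQ = 75°.

Therefore, the measure of angle ∠ATQ = 75°.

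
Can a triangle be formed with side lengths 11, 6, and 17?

Check the triangle inequality: 11 + 6 = 17 ≤ 17.
Since the sum of two sides does not exceed the third, no triangle can be formed.

No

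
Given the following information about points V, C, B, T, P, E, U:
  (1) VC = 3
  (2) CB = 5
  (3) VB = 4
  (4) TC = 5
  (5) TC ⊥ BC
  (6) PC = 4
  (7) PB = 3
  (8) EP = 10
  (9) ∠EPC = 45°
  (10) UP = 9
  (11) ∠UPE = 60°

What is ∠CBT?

Step 1: By the law of cosines on triangle BCT: BT² = 5² + 5² − 2·5·5·cos(90°) = 50, so BT = 5·√2.
Step 2: By the inverse law of cosines on triangle CBT: cos(∠CBT) = (5² + (5·√2)² − 5²) / (2·5·5·√2) = 50/70.71 = 0.7071, so ∠CBT = 45°.

Therefore, the measure of angle ∠CBT = 45°.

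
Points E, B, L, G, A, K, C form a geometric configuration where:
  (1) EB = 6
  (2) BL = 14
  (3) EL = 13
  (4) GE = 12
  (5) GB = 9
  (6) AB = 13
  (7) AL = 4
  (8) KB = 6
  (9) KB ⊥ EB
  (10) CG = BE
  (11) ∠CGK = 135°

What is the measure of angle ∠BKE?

Step 1: By the law of cosines on triangle KBE: KE² = 6² + 6² − 2·6·6·cos(90°) = 72, so KE = 6·√2.
Step 2: By the inverse law of cosines on triangle BKE: cos(∠BKE) = (6² + (6·√2)² − 6²) / (2·6·6·√2) = 72/101.82 = 0.7071, so ∠BKE = 45°.

Therefore, the measure of angle ∠BKE = 45°.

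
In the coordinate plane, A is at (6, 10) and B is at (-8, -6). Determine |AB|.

d = sqrt((-8 - 6)^2 + (-6 - 10)^2)
d = sqrt(-14^2 + -16^2)
d = sqrt(196 + 256)
d = sqrt(452) = 2*sqrt(113)

2*sqrt(113)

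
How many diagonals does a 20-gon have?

Each of the 20 vertices connects to 17 non-adjacent vertices via diagonals.
Total connections = 20 × 17 = 340, but each diagonal is counted twice.
Number of diagonals = 340 / 2 = 170.

170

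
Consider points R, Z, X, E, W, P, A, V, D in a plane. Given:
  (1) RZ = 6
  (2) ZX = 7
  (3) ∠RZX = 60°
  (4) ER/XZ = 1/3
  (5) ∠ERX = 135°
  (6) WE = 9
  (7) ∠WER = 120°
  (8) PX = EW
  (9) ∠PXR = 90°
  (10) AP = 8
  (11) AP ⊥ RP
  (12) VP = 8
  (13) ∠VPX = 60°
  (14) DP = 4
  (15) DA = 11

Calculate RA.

From the given relations: PX = EW = 9.
Step 1: By the law of cosines on triangle XZR: XR² = 7² + 6² − 2·7·6·cos(60°) = 43, so XR = √43.
Step 2: By the law of cosines on triangle PXR: PR² = 9² + √43² − 2·9·√43·cos(90°) = 124, so PR = 2·√31.
Step 3: By the law of cosines on triangle RPA: RA² = (2·√31)² + 8² − 2·2·√31·8·cos(90°) = 188, so RA = 2·√47.

Therefore, the length of RA = 2·√47.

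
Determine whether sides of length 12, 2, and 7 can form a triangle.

The longest side is 12. The other two sides sum to 2 + 7 = 9.
Since 9 ≤ 12, the two shorter sides cannot reach around to close the triangle.

No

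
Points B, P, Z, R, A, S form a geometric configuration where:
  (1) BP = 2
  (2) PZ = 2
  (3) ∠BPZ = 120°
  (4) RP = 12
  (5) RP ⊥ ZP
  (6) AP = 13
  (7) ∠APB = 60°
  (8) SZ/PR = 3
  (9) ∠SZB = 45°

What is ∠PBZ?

Step 1: By the law of cosines on triangle BPZ: BZ² = 2² + 2² − 2·2·2·cos(120°) = 12, so BZ = 2·√3.
Step 2: By the inverse law of cosines on triangle PBZ: cos(∠PBZ) = (2² + (2·√3)² − 2²) / (2·2·2·√3) = 12/13.86 = 0.866, so ∠PBZ = 30°.

Therefore, the measure of angle ∠PBZ = 30°.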